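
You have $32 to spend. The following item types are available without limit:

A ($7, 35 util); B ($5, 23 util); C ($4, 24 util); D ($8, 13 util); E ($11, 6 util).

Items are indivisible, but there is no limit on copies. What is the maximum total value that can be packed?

192 util

Best value-per-unit is C at 24/4, and filling with it alone uses cost 8×4=32. No mix of the others beats 8×24 = 192.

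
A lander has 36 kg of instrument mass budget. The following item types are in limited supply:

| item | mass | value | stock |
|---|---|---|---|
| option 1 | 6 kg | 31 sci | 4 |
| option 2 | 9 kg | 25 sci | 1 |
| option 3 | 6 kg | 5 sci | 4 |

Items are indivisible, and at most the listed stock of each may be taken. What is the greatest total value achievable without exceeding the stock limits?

Best selections within mass 36 and stock limits:
- 4×option 1 + 1×option 2: mass 33, value 149
- 4×option 1 + 2×option 3: mass 36, value 134
- 4×option 1 + 1×option 3: mass 30, value 129
- 4×option 1: mass 24, value 124
Best: 149 sci.

149 sci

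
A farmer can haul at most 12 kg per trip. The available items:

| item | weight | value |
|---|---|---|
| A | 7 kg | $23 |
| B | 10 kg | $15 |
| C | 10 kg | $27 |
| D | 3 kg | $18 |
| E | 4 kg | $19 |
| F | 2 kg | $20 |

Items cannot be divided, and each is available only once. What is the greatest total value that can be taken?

Check high-value combinations within 12 kg:
- A+D+F: weight 7+3+2=12, value 23+18+20=61
- D+E+F: weight 3+4+2=9, value 18+19+20=57
- C+F: weight 10+2=12, value 27+20=47
- A+F: weight 7+2=9, value 23+20=43
Best: $61.

$61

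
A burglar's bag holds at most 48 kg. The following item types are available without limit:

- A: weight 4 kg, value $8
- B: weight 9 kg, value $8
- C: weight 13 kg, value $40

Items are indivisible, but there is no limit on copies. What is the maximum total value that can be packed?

$136

Best value-per-unit is C at 40/13; filling with it alone gives 3×40 = 120.
Optimal mix: 2×A + 3×C → weight 47, value 136.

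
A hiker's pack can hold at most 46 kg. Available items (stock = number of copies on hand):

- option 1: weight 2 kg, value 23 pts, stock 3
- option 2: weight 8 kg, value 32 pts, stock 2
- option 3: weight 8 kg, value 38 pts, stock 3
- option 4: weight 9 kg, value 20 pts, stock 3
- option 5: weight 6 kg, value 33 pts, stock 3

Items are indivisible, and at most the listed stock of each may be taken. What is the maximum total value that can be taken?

Top feasible selections:
- 2×option 1 + 3×option 3 + 3×option 5: weight 46, value 259
- 2×option 1 + 1×option 2 + 2×option 3 + 3×option 5: weight 46, value 253
- 3×option 1 + 3×option 3 + 2×option 5: weight 42, value 249
- 3×option 1 + 1×option 2 + 3×option 3 + 1×option 5: weight 44, value 248
Best: 259 pts.

259 pts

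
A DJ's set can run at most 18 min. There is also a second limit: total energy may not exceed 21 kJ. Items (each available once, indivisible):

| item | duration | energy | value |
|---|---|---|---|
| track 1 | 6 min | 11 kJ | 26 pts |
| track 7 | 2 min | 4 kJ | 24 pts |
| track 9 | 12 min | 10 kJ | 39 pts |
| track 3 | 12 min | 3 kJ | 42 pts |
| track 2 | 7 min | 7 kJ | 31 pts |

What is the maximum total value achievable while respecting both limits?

68 pts

Feasible sets respecting both limits:
- track 1+track 3: duration 18, energy 14, value 68
- track 7+track 3: duration 14, energy 7, value 66
- track 1+track 9: duration 18, energy 21, value 65
Best: 68 pts.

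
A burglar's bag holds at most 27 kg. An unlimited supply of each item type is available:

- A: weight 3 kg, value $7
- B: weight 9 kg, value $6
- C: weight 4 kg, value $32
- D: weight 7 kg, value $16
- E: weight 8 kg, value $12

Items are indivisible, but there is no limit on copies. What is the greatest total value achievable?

$199

Best value-per-unit is C at 32/4; filling with it alone gives 6×32 = 192.
Optimal mix: 1×A + 6×C → weight 27, value 199.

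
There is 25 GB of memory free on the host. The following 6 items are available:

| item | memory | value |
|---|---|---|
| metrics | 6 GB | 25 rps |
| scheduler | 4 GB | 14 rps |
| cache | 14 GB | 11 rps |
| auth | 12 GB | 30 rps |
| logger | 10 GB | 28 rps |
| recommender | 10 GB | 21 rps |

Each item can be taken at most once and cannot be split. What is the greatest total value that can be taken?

Check high-value combinations within 25 GB:
- metrics+scheduler+auth: memory 6+4+12=22, value 25+14+30=69
- metrics+scheduler+logger: memory 6+4+10=20, value 25+14+28=67
- scheduler+logger+recommender: memory 4+10+10=24, value 14+28+21=63
- metrics+scheduler+recommender: memory 6+4+10=20, value 25+14+21=60
Best: 69 rps.

69 rps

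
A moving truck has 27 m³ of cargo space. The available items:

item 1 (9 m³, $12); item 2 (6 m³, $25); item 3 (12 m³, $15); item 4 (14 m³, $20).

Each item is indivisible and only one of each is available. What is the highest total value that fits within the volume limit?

$52

Check high-value combinations within 27 m³:
- item 1+item 2+item 3: volume 9+6+12=27, value 12+25+15=52
- item 2+item 4: volume 6+14=20, value 25+20=45
- item 2+item 3: volume 6+12=18, value 25+15=40
Best: $52.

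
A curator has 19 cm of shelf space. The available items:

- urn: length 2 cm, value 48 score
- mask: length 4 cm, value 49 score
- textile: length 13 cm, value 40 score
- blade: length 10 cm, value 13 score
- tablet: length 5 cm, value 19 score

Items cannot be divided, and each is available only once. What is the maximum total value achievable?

Check high-value combinations within 19 cm:
- urn+mask+textile: length 2+4+13=19, value 48+49+40=137
- urn+mask+tablet: length 2+4+5=11, value 48+49+19=116
- urn+mask+blade: length 2+4+10=16, value 48+49+13=110
- urn+mask: length 2+4=6, value 48+49=97
Best: 137 score.

137 score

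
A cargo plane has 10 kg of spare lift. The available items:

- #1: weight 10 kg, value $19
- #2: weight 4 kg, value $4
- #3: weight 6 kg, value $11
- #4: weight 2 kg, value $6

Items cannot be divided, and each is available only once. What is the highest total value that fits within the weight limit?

$19

Check high-value combinations within 10 kg:
- #1: weight 10, value 19
- #3+#4: weight 6+2=8, value 11+6=17
- #2+#3: weight 4+6=10, value 4+11=15
- #3: weight 6, value 11
Best: $19.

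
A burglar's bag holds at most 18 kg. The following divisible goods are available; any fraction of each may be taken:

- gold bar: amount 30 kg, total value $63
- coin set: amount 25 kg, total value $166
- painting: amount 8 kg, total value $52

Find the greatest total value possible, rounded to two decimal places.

119.52

Take in order of value per unit:
- coin set (166/25 per unit): 18 of 25 → value 18×166/25 = 119.5200, running total 119.52
Total 119.52.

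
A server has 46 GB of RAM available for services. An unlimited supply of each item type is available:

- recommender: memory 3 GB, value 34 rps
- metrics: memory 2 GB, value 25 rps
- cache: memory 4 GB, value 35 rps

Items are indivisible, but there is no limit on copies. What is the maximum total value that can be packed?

575 rps

Best value-per-unit is metrics at 25/2, and filling with it alone uses memory 23×2=46. No mix of the others beats 23×25 = 575.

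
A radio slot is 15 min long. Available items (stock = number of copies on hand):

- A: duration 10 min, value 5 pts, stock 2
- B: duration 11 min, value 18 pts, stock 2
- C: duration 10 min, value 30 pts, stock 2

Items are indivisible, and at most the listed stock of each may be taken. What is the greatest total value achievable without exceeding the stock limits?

Top feasible selections:
- 1×C: duration 10, value 30
- 1×B: duration 11, value 18
Best: 30 pts.

30 pts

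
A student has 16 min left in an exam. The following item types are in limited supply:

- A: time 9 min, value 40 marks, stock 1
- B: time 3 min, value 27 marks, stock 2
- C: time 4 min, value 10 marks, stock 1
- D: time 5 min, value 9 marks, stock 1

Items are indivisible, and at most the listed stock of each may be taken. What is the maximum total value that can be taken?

Top feasible selections:
- 1×A + 2×B: time 15, value 94
- 1×A + 1×B + 1×C: time 16, value 77
- 2×B + 1×C + 1×D: time 15, value 73
- 1×A + 1×B: time 12, value 67
Best: 94 marks.

94 marks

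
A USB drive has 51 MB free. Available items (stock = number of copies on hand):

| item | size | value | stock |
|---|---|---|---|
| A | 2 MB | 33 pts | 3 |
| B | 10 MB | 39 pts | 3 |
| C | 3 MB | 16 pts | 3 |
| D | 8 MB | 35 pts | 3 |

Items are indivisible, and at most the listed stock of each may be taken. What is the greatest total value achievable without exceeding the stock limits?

295 pts

Best selections within size 51 and stock limits:
- 3×A + 2×B + 3×C + 2×D: size 51, value 295
- 3×A + 1×B + 3×C + 3×D: size 49, value 291
- 3×A + 3×B + 2×C + 1×D: size 50, value 283
- 3×A + 2×B + 3×D: size 50, value 282
Best: 295 pts.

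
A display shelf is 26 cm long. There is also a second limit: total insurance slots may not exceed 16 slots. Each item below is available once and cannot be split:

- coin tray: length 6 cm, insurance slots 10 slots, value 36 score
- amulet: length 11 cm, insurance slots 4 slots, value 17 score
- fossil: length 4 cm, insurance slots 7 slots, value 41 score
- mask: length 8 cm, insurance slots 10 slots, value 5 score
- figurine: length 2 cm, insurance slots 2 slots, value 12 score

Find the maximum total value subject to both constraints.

70 score

Feasible sets respecting both limits:
- amulet+fossil+figurine: length 17, insurance slots 13, value 70
- coin tray+amulet+figurine: length 19, insurance slots 16, value 65
- amulet+fossil: length 15, insurance slots 11, value 58
Best: 70 score.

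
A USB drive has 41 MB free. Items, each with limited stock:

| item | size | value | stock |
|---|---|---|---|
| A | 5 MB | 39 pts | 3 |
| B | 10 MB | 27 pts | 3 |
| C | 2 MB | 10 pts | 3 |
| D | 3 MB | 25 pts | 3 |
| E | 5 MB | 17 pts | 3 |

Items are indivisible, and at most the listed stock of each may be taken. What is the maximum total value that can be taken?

256 pts

Top feasible selections:
- 3×A + 3×C + 3×D + 2×E: size 40, value 256
- 3×A + 1×C + 3×D + 3×E: size 41, value 253
- 3×A + 1×B + 3×C + 3×D: size 40, value 249
- 3×A + 2×C + 3×D + 2×E: size 38, value 246
Best: 256 pts.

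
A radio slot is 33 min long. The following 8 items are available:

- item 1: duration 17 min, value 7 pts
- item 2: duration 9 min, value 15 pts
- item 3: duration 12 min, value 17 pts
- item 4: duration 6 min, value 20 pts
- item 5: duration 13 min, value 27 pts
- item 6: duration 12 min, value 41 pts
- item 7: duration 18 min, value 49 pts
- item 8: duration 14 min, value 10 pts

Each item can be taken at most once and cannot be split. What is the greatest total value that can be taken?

Check high-value combinations within 33 min:
- item 6+item 7: duration 12+18=30, value 41+49=90
- item 4+item 5+item 6: duration 6+13+12=31, value 20+27+41=88
- item 2+item 4+item 7: duration 9+6+18=33, value 15+20+49=84
Best: 90 pts.

90 pts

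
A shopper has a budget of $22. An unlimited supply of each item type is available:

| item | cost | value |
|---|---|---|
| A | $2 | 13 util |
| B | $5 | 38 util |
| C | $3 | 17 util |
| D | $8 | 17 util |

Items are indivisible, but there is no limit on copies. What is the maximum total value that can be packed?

165 util

Best value-per-unit is B at 38/5; filling with it alone gives 4×38 = 152.
Optimal mix: 1×A + 4×B → cost 22, value 165.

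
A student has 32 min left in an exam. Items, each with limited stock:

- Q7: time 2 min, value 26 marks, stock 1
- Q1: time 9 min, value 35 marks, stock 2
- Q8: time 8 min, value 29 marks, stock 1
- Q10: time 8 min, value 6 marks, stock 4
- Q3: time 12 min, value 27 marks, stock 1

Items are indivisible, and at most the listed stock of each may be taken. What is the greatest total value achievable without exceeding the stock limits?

Best selections within time 32 and stock limits:
- 1×Q7 + 2×Q1 + 1×Q8: time 28, value 125
- 1×Q7 + 2×Q1 + 1×Q3: time 32, value 123
Best: 125 marks.

125 marks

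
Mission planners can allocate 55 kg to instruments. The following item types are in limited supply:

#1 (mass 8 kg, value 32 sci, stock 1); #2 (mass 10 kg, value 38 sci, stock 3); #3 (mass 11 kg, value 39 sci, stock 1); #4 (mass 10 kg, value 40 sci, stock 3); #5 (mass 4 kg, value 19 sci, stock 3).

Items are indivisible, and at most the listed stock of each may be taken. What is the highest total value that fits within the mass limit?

216 sci

Top feasible selections:
- 1×#3 + 3×#4 + 3×#5: mass 53, value 216
- 1×#2 + 1×#3 + 3×#4 + 1×#5: mass 55, value 216
Best: 216 sci.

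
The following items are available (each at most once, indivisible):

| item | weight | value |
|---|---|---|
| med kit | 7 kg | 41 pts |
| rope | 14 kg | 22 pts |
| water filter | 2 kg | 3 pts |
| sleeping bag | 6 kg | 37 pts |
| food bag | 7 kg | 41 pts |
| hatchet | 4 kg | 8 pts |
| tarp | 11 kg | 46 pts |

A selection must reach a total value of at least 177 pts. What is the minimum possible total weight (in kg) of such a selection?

45

Subsets with value ≥ 177, sorted by total weight:
- med kit+rope+sleeping bag+food bag+tarp: weight 45, value 187
- med kit+rope+water filter+sleeping bag+food bag+tarp: weight 47, value 190
- med kit+rope+sleeping bag+food bag+hatchet+tarp: weight 49, value 195
Minimum weight: 45 kg.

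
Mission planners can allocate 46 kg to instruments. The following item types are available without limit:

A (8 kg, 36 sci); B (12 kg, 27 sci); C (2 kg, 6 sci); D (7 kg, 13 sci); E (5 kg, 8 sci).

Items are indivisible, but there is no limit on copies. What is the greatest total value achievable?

Best value-per-unit is A at 36/8; filling with it alone gives 5×36 = 180.
Optimal mix: 5×A + 3×C → mass 46, value 198.

198 sci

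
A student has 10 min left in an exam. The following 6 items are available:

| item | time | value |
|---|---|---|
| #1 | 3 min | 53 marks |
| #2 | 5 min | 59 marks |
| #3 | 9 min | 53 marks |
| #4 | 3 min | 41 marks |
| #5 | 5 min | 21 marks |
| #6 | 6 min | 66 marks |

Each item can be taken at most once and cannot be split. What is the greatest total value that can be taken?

119 marks

This is a 0/1 knapsack; check combinations near the capacity.
- #1+#6: time 3+6=9, value 53+66=119
- #1+#2: time 3+5=8, value 53+59=112
- #4+#6: time 3+6=9, value 41+66=107
- #2+#4: time 5+3=8, value 59+41=100
- #1+#4: time 3+3=6, value 53+41=94
Best: 119 marks.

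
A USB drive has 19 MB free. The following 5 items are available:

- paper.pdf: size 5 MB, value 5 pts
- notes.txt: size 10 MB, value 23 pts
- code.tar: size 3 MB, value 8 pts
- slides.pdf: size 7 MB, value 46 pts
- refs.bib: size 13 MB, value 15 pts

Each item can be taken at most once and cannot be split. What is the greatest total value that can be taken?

69 pts

Check high-value combinations within 19 MB:
- notes.txt+slides.pdf: size 10+7=17, value 23+46=69
- paper.pdf+code.tar+slides.pdf: size 5+3+7=15, value 5+8+46=59
- code.tar+slides.pdf: size 3+7=10, value 8+46=54
- paper.pdf+slides.pdf: size 5+7=12, value 5+46=51
Best: 69 pts.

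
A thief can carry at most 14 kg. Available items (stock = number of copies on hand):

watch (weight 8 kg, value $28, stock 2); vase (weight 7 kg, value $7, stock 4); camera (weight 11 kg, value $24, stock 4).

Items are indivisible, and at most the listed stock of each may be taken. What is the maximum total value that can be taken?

$28

Top feasible selections:
- 1×watch: weight 8, value 28
- 1×camera: weight 11, value 24
- 2×vase: weight 14, value 14
Best: $28.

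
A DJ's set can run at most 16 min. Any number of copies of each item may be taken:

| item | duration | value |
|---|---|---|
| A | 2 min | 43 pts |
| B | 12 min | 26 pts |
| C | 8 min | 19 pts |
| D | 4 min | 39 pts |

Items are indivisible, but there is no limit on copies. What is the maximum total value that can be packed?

344 pts

Best value-per-unit is A at 43/2, and filling with it alone uses duration 8×2=16. No mix of the others beats 8×43 = 344.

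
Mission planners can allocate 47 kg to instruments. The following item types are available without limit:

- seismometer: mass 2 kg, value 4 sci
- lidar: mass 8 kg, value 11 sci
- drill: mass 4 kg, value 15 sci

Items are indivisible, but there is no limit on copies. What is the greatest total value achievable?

169 sci

Best value-per-unit is drill at 15/4; filling with it alone gives 11×15 = 165.
Optimal mix: 1×seismometer + 11×drill → mass 46, value 169.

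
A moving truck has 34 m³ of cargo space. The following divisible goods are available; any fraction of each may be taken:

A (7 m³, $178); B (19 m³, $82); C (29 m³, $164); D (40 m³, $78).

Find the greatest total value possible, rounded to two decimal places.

330.69

Take in order of value per unit:
- A (178/7 per unit): all 7 → value 178, running total 178.00
- C (164/29 per unit): 27 of 29 → value 27×164/29 = 152.6897, running total 330.69
Total 330.69.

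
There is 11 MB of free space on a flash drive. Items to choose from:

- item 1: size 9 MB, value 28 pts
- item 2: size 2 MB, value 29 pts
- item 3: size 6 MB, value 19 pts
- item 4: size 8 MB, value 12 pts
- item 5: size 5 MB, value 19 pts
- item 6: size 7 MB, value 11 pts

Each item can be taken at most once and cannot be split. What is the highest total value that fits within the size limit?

Check high-value combinations within 11 MB:
- item 1+item 2: size 9+2=11, value 28+29=57
- item 2+item 5: size 2+5=7, value 29+19=48
- item 2+item 3: size 2+6=8, value 29+19=48
Best: 57 pts.

57 pts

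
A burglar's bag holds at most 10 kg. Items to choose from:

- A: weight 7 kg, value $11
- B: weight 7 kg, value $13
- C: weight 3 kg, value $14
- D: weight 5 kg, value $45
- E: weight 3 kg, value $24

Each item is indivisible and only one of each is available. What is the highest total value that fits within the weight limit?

Check high-value combinations within 10 kg:
- D+E: weight 5+3=8, value 45+24=69
- C+D: weight 3+5=8, value 14+45=59
- D: weight 5, value 45
- C+E: weight 3+3=6, value 14+24=38
Best: $69.

$69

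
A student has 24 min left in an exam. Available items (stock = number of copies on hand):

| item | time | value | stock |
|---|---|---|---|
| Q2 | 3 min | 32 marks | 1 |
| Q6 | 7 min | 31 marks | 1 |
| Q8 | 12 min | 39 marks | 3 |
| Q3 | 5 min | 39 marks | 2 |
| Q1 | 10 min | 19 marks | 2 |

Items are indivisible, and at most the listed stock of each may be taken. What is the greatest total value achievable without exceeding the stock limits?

141 marks

Top feasible selections:
- 1×Q2 + 1×Q6 + 2×Q3: time 20, value 141
- 1×Q2 + 2×Q3 + 1×Q1: time 23, value 129
- 1×Q8 + 2×Q3: time 22, value 117
Best: 141 marks.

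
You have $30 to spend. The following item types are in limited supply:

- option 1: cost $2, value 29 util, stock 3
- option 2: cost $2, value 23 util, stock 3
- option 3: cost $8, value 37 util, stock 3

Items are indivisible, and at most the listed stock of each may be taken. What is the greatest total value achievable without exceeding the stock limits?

Top feasible selections:
- 3×option 1 + 3×option 2 + 2×option 3: cost 28, value 230
- 3×option 1 + 2×option 2 + 2×option 3: cost 26, value 207
- 2×option 1 + 3×option 2 + 2×option 3: cost 26, value 201
Best: 230 util.

230 util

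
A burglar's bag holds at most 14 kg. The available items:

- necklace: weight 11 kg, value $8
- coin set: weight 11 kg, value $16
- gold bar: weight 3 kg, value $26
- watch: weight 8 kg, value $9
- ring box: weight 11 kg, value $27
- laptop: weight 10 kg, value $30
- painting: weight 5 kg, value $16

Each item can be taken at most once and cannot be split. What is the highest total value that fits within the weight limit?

Check high-value combinations within 14 kg:
- gold bar+laptop: weight 3+10=13, value 26+30=56
- gold bar+ring box: weight 3+11=14, value 26+27=53
- gold bar+painting: weight 3+5=8, value 26+16=42
Best: $56.

$56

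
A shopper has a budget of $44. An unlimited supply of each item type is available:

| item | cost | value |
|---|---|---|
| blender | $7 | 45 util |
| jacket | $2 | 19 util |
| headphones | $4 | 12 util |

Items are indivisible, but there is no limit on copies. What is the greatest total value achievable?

Best value-per-unit is jacket at 19/2, and filling with it alone uses cost 22×2=44. No mix of the others beats 22×19 = 418.

418 util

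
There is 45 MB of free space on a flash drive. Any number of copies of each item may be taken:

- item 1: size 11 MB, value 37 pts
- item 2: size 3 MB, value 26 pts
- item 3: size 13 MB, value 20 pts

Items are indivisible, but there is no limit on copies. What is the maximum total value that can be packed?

Best value-per-unit is item 2 at 26/3, and filling with it alone uses size 15×3=45. No mix of the others beats 15×26 = 390.

390 pts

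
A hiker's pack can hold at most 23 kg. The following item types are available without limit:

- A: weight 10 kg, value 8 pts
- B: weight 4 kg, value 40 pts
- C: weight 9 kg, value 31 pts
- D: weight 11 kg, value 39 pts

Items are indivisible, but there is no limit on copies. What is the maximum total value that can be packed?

Best value-per-unit is B at 40/4, and filling with it alone uses weight 5×4=20. No mix of the others beats 5×40 = 200.

200 pts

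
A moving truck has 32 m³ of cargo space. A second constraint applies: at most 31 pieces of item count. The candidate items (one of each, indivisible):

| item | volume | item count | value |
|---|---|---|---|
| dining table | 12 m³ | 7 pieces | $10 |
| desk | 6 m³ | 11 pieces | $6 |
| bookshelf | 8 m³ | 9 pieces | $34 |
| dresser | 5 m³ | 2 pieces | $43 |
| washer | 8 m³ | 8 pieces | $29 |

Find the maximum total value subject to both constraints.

$112

Feasible sets respecting both limits:
- desk+bookshelf+dresser+washer: volume 27, item count 30, value 112
- bookshelf+dresser+washer: volume 21, item count 19, value 106
- dining table+desk+bookshelf+dresser: volume 31, item count 29, value 93
- dining table+desk+dresser+washer: volume 31, item count 28, value 88
Best: $112.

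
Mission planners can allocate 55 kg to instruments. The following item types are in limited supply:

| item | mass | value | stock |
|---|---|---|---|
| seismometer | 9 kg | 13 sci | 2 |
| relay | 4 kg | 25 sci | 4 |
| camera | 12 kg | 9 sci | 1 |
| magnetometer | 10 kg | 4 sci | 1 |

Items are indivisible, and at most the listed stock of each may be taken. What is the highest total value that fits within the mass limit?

135 sci

Top feasible selections:
- 2×seismometer + 4×relay + 1×camera: mass 46, value 135
- 2×seismometer + 4×relay + 1×magnetometer: mass 44, value 130
Best: 135 sci.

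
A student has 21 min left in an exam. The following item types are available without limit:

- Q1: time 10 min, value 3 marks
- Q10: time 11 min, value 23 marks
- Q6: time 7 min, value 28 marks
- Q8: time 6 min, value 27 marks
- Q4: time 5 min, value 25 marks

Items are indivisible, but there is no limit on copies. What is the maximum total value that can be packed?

Best value-per-unit is Q4 at 25/5; filling with it alone gives 4×25 = 100.
Optimal mix: 1×Q8 + 3×Q4 → time 21, value 102.

102 marks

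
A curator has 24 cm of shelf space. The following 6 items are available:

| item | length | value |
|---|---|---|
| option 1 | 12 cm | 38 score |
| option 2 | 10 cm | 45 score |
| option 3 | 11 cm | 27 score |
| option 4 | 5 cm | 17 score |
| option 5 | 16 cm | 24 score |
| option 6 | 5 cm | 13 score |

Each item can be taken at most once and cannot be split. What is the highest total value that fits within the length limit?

83 score

This is a 0/1 knapsack; check combinations near the capacity.
- option 1+option 2: length 12+10=22, value 38+45=83
- option 2+option 4+option 6: length 10+5+5=20, value 45+17+13=75
- option 2+option 3: length 10+11=21, value 45+27=72
- option 1+option 4+option 6: length 12+5+5=22, value 38+17+13=68
Best: 83 score.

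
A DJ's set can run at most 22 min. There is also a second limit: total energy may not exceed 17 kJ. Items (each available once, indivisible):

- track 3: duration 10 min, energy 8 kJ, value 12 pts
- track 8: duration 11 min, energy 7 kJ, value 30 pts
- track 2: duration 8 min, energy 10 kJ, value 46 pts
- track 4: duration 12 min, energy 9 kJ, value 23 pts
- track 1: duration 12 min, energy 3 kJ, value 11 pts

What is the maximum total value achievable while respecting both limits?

76 pts

Feasible sets respecting both limits:
- track 8+track 2: duration 19, energy 17, value 76
- track 2+track 1: duration 20, energy 13, value 57
- track 2: duration 8, energy 10, value 46
- track 3+track 8: duration 21, energy 15, value 42
Best: 76 pts.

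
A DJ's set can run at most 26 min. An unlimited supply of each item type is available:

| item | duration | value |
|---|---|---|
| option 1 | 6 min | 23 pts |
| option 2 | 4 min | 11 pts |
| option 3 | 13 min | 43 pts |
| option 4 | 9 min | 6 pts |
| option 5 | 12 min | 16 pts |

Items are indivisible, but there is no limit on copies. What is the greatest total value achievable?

Best value-per-unit is option 1 at 23/6, and filling with it alone uses duration 4×6=24. No mix of the others beats 4×23 = 92.

92 pts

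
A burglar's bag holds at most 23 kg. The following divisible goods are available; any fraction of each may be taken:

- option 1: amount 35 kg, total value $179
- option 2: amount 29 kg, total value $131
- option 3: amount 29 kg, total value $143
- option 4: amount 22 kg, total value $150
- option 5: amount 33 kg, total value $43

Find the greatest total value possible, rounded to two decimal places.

Take in order of value per unit:
- option 4 (150/22 per unit): all 22 → value 150, running total 150.00
- option 1 (179/35 per unit): 1 of 35 → value 1×179/35 = 5.1143, running total 155.11
Total 155.11.

155.11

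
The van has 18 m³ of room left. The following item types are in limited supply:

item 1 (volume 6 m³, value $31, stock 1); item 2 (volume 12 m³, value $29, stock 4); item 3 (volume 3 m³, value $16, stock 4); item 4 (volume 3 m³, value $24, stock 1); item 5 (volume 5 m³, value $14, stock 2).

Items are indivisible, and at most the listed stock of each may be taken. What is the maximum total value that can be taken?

$103

Top feasible selections:
- 1×item 1 + 3×item 3 + 1×item 4: volume 18, value 103
- 1×item 1 + 4×item 3: volume 18, value 95
- 4×item 3 + 1×item 4: volume 15, value 88
- 1×item 1 + 2×item 3 + 1×item 4: volume 15, value 87
Best: $103.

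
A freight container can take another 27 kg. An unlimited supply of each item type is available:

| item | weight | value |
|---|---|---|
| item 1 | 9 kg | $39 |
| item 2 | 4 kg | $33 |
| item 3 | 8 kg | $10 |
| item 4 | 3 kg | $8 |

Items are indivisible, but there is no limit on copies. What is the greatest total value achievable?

Best value-per-unit is item 2 at 33/4; filling with it alone gives 6×33 = 198.
Optimal mix: 6×item 2 + 1×item 4 → weight 27, value 206.

$206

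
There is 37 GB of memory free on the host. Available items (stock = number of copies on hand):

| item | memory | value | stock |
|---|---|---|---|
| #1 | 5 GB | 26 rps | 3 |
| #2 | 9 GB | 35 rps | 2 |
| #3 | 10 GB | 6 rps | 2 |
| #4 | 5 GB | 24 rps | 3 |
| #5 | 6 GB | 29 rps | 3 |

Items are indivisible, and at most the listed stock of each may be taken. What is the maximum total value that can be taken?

Best selections within memory 37 and stock limits:
- 3×#1 + 2×#4 + 2×#5: memory 37, value 184
- 2×#1 + 3×#4 + 2×#5: memory 37, value 182
- 3×#1 + 3×#4 + 1×#5: memory 36, value 179
- 2×#1 + 1×#2 + 3×#5: memory 37, value 174
Best: 184 rps.

184 rps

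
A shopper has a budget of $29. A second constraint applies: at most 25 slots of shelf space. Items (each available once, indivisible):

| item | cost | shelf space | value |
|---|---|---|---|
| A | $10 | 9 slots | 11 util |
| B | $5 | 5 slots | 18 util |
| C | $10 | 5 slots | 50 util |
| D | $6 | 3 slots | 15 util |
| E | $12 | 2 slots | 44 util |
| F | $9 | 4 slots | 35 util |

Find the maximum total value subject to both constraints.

Feasible sets respecting both limits:
- B+C+E: cost 27, shelf space 12, value 112
- C+D+E: cost 28, shelf space 10, value 109
- B+C+F: cost 24, shelf space 14, value 103
Best: 112 util.

112 util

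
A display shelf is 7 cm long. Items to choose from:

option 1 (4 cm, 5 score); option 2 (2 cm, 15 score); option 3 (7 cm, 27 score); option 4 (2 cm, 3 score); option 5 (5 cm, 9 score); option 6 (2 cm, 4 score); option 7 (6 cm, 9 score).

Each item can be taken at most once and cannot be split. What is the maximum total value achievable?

Check high-value combinations within 7 cm:
- option 3: length 7, value 27
- option 2+option 5: length 2+5=7, value 15+9=24
- option 2+option 4+option 6: length 2+2+2=6, value 15+3+4=22
Best: 27 score.

27 score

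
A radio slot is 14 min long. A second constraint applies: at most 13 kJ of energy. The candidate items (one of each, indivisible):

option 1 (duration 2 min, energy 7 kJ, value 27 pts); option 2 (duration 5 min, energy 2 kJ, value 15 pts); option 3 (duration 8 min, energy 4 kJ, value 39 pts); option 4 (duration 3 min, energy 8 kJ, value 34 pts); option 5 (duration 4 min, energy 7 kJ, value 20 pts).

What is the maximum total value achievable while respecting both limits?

73 pts

Feasible sets respecting both limits:
- option 3+option 4: duration 11, energy 12, value 73
- option 1+option 3: duration 10, energy 11, value 66
- option 3+option 5: duration 12, energy 11, value 59
- option 2+option 3: duration 13, energy 6, value 54
Best: 73 pts.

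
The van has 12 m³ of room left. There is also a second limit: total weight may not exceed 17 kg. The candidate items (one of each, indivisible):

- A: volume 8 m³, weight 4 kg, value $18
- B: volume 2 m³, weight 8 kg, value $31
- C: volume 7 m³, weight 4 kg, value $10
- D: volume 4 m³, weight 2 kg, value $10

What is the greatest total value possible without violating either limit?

Feasible sets respecting both limits:
- A+B: volume 10, weight 12, value 49
- B+C: volume 9, weight 12, value 41
- B+D: volume 6, weight 10, value 41
- B: volume 2, weight 8, value 31
Best: $49.

$49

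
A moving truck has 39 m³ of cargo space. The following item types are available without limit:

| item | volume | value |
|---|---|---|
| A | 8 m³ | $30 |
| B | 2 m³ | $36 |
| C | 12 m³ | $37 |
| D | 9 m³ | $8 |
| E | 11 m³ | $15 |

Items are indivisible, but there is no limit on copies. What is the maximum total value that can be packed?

Best value-per-unit is B at 36/2, and filling with it alone uses volume 19×2=38. No mix of the others beats 19×36 = 684.

$684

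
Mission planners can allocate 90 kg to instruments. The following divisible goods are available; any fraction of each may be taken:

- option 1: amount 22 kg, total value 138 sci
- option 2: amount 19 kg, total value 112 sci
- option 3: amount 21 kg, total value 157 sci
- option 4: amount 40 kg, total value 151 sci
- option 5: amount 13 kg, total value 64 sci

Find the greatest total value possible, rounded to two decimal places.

527.63

Take in order of value per unit:
- option 3 (157/21 per unit): all 21 → value 157, running total 157.00
- option 1 (138/22 per unit): all 22 → value 138, running total 295.00
- option 2 (112/19 per unit): all 19 → value 112, running total 407.00
- option 5 (64/13 per unit): all 13 → value 64, running total 471.00
- option 4 (151/40 per unit): 15 of 40 → value 15×151/40 = 56.6250, running total 527.63
Total 527.63.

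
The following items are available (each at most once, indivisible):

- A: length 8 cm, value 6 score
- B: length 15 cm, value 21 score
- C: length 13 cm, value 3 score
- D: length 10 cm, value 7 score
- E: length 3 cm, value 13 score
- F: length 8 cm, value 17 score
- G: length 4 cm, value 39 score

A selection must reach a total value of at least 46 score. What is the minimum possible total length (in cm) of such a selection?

7

Subsets with value ≥ 46, sorted by total length:
- E+G: length 7, value 52
- F+G: length 12, value 56
- D+G: length 14, value 46
- E+F+G: length 15, value 69
Minimum length: 7 cm.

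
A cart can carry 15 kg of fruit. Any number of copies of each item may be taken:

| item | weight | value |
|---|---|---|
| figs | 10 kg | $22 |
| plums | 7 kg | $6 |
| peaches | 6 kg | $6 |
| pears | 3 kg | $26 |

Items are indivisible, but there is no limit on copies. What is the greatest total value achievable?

$130

Best value-per-unit is pears at 26/3, and filling with it alone uses weight 5×3=15. No mix of the others beats 5×26 = 130.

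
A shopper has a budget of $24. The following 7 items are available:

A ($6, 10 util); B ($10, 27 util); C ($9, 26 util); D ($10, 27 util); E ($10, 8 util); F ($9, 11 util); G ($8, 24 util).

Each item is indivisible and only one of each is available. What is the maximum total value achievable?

61 util

Check high-value combinations within $24:
- A+B+G: cost 6+10+8=24, value 10+27+24=61
- A+D+G: cost 6+10+8=24, value 10+27+24=61
- A+C+G: cost 6+9+8=23, value 10+26+24=60
- B+D: cost 10+10=20, value 27+27=54
- B+C: cost 10+9=19, value 27+26=53
Best: 61 util.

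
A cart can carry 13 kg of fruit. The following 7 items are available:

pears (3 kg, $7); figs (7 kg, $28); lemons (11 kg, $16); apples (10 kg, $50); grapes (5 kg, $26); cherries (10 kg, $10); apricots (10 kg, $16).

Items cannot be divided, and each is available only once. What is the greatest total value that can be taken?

$57

Check high-value combinations within 13 kg:
- pears+apples: weight 3+10=13, value 7+50=57
- figs+grapes: weight 7+5=12, value 28+26=54
- apples: weight 10, value 50
Best: $57.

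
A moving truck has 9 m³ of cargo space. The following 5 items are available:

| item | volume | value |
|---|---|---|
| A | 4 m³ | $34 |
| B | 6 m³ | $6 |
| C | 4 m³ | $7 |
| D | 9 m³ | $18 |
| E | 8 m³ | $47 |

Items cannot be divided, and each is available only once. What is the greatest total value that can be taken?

Check high-value combinations within 9 m³:
- E: volume 8, value 47
- A+C: volume 4+4=8, value 34+7=41
- A: volume 4, value 34
- D: volume 9, value 18
Best: $47.

$47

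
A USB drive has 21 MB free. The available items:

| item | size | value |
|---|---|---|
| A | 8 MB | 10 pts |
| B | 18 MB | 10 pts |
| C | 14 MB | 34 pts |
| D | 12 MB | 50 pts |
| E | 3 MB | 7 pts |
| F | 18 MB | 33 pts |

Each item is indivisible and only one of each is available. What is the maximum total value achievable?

Check high-value combinations within 21 MB:
- A+D: size 8+12=20, value 10+50=60
- D+E: size 12+3=15, value 50+7=57
- D: size 12, value 50
Best: 60 pts.

60 pts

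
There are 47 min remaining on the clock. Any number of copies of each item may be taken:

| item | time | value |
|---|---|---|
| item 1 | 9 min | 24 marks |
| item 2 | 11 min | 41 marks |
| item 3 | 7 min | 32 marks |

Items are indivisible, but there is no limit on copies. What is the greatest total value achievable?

201 marks

Best value-per-unit is item 3 at 32/7; filling with it alone gives 6×32 = 192.
Optimal mix: 1×item 2 + 5×item 3 → time 46, value 201.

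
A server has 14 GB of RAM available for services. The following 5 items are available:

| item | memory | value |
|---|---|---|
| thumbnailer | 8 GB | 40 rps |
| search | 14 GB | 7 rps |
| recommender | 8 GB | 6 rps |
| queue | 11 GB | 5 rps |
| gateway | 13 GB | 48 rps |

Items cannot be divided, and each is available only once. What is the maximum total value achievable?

48 rps

Check high-value combinations within 14 GB:
- gateway: memory 13, value 48
- thumbnailer: memory 8, value 40
- search: memory 14, value 7
Best: 48 rps.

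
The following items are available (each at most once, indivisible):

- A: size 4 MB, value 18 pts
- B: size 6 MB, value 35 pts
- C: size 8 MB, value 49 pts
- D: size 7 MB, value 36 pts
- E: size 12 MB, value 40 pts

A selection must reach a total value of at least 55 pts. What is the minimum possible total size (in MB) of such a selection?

12

Subsets with value ≥ 55, sorted by total size:
- A+C: size 12, value 67
- B+D: size 13, value 71
- B+C: size 14, value 84
- C+D: size 15, value 85
Minimum size: 12 MB.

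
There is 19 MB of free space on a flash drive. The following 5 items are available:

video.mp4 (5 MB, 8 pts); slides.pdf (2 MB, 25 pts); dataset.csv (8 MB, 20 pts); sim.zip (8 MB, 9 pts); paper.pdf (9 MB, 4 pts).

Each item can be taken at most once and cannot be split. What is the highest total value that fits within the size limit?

54 pts

This is a 0/1 knapsack; check combinations near the capacity.
- slides.pdf+dataset.csv+sim.zip: size 2+8+8=18, value 25+20+9=54
- video.mp4+slides.pdf+dataset.csv: size 5+2+8=15, value 8+25+20=53
- slides.pdf+dataset.csv+paper.pdf: size 2+8+9=19, value 25+20+4=49
- slides.pdf+dataset.csv: size 2+8=10, value 25+20=45
Best: 54 pts.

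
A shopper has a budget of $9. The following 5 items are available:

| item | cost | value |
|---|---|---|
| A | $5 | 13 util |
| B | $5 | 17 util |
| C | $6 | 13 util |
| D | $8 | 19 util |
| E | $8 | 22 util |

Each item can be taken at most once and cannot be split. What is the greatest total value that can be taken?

22 util

This is a 0/1 knapsack; check combinations near the capacity.
- E: cost 8, value 22
- D: cost 8, value 19
- B: cost 5, value 17
- A: cost 5, value 13
Best: 22 util.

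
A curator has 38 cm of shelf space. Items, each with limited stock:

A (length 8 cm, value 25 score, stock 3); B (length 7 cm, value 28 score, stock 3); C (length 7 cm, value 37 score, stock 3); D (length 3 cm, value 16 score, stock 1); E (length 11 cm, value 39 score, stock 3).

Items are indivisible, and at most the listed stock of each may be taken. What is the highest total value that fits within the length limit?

183 score

Top feasible selections:
- 2×B + 3×C + 1×D: length 38, value 183
- 3×B + 2×C + 1×D: length 38, value 174
Best: 183 score.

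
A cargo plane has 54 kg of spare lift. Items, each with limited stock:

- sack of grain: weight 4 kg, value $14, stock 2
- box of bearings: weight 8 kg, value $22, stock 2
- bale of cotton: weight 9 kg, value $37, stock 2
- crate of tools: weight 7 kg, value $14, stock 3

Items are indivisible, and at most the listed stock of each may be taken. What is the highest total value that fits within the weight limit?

Best selections within weight 54 and stock limits:
- 2×sack of grain + 2×box of bearings + 2×bale of cotton + 1×crate of tools: weight 49, value 160
- 1×sack of grain + 2×box of bearings + 2×bale of cotton + 2×crate of tools: weight 52, value 160
- 2×sack of grain + 1×box of bearings + 2×bale of cotton + 2×crate of tools: weight 48, value 152
- 1×sack of grain + 1×box of bearings + 2×bale of cotton + 3×crate of tools: weight 51, value 152
Best: $160.

$160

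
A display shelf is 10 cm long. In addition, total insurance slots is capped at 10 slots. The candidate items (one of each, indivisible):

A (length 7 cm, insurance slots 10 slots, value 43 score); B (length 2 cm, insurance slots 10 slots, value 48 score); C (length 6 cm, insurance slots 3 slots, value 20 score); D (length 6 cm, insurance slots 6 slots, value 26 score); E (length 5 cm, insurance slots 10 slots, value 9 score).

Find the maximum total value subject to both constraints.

Feasible sets respecting both limits:
- B: length 2, insurance slots 10, value 48
- A: length 7, insurance slots 10, value 43
- D: length 6, insurance slots 6, value 26
- C: length 6, insurance slots 3, value 20
Best: 48 score.

48 score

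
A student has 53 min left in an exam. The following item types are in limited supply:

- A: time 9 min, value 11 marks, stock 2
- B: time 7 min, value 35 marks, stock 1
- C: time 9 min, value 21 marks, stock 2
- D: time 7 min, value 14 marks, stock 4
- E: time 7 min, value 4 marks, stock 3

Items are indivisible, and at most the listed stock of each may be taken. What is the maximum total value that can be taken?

Top feasible selections:
- 1×B + 2×C + 4×D: time 53, value 133
- 1×B + 2×C + 3×D + 1×E: time 53, value 123
Best: 133 marks.

133 marks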